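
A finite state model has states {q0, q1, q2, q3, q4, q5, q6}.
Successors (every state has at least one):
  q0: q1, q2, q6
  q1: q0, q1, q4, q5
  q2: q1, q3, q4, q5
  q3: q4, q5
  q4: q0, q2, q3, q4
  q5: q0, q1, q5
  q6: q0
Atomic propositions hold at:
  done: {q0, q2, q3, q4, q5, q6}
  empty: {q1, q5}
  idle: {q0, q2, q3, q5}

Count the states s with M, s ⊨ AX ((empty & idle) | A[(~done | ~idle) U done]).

Sat(empty & idle) = {q5}
Sat(~done) = {q1}
Sat(~idle) = {q1, q4, q6}
Sat(~done | ~idle) = {q1, q4, q6}
A[(~done | ~idle) U done]: least fixpoint, start Z0 = Sat(done) = {q0, q2, q3, q4, q5, q6}, add states in Sat(~done | ~idle) with every successor in Z. Already a fixed point.
Sat(A[(~done | ~idle) U done]) = {q0, q2, q3, q4, q5, q6}
Sat((empty & idle) | A[(~done | ~idle) U done]) = {q0, q2, q3, q4, q5, q6}
Sat(AX ((empty & idle) | A[(~done | ~idle) U done])) = {s : every successor in {q0, q2, q3, q4, q5, q6}} = {q3, q4, q6}
|Sat(AX ((empty & idle) | A[(~done | ~idle) U done]))| = |{q3, q4, q6}| = 3.

3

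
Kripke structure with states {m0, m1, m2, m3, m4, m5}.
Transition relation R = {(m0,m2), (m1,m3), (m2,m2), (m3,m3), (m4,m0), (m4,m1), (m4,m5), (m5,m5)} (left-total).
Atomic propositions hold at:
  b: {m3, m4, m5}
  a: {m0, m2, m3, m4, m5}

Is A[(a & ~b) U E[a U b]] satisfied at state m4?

Sat(~b) = {m0, m1, m2}
Sat(a & ~b) = {m0, m2}
E[a U b]: least fixpoint, start Z0 = Sat(b) = {m3, m4, m5}, add states in Sat(a) with some successor in Z. Already a fixed point.
Sat(E[a U b]) = {m3, m4, m5}
A[(a & ~b) U E[a U b]]: least fixpoint, start Z0 = Sat(E[a U b]) = {m3, m4, m5}, add states in Sat(a & ~b) with every successor in Z. Already a fixed point.
Sat(A[(a & ~b) U E[a U b]]) = {m3, m4, m5}
m4 ∈ Sat(A[(a & ~b) U E[a U b]]) = {m3, m4, m5}, so the formula holds at m4.

Yes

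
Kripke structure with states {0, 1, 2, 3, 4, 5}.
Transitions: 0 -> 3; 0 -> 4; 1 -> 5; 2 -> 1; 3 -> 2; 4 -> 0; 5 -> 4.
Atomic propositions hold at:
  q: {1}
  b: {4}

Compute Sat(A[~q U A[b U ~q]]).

{0, 2, 3, 4, 5}

Sat(~q) = {0, 2, 3, 4, 5}
A[b U ~q]: least fixpoint, start Z0 = Sat(~q) = {0, 2, 3, 4, 5}, add states in Sat(b) with every successor in Z. Already a fixed point.
Sat(A[b U ~q]) = {0, 2, 3, 4, 5}
A[~q U A[b U ~q]]: least fixpoint, start Z0 = Sat(A[b U ~q]) = {0, 2, 3, 4, 5}, add states in Sat(~q) with every successor in Z. Already a fixed point.
Sat(A[~q U A[b U ~q]]) = {0, 2, 3, 4, 5}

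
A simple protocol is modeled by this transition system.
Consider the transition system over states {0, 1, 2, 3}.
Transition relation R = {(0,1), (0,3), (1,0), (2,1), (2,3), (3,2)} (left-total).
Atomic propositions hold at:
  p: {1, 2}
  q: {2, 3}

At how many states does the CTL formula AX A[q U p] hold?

A[q U p]: least fixpoint, start Z0 = Sat(p) = {1, 2}, add states in Sat(q) with every successor in Z. Z1 = {1, 2, 3}; fixed.
Sat(A[q U p]) = {1, 2, 3}
Sat(AX A[q U p]) = {s : every successor in {1, 2, 3}} = {0, 2, 3}
|Sat(AX A[q U p])| = |{0, 2, 3}| = 3.

3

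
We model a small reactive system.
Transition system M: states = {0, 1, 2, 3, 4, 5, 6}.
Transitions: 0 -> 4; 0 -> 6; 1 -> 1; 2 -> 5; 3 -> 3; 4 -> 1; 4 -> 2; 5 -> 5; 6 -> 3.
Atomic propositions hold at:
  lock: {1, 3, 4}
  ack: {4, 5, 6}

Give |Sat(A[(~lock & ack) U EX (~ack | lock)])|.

Sat(~lock) = {0, 2, 5, 6}
Sat(~lock & ack) = {5, 6}
Sat(~ack) = {0, 1, 2, 3}
Sat(~ack | lock) = {0, 1, 2, 3, 4}
Sat(EX (~ack | lock)) = {s : some successor in {0, 1, 2, 3, 4}} = {0, 1, 3, 4, 6}
A[(~lock & ack) U EX (~ack | lock)]: least fixpoint, start Z0 = Sat(EX (~ack | lock)) = {0, 1, 3, 4, 6}, add states in Sat(~lock & ack) with every successor in Z. Already a fixed point.
Sat(A[(~lock & ack) U EX (~ack | lock)]) = {0, 1, 3, 4, 6}
|Sat(A[(~lock & ack) U EX (~ack | lock)])| = |{0, 1, 3, 4, 6}| = 5.

5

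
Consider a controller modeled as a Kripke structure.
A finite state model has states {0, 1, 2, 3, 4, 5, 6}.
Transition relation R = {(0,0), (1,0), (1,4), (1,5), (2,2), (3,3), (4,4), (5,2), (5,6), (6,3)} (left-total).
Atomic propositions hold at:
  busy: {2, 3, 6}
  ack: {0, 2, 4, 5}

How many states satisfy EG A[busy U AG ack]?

3

AG ack: greatest fixpoint, start Z0 = {0, 2, 4, 5}, keep only states in Sat with every successor in Z. Z1 = {0, 2, 4}; fixed.
Sat(AG ack) = {0, 2, 4}
A[busy U AG ack]: least fixpoint, start Z0 = Sat(AG ack) = {0, 2, 4}, add states in Sat(busy) with every successor in Z. Already a fixed point.
Sat(A[busy U AG ack]) = {0, 2, 4}
EG A[busy U AG ack]: greatest fixpoint, start Z0 = {0, 2, 4}, keep only states in Sat with some successor in Z. Already a fixed point.
Sat(EG A[busy U AG ack]) = {0, 2, 4}
|Sat(EG A[busy U AG ack])| = |{0, 2, 4}| = 3.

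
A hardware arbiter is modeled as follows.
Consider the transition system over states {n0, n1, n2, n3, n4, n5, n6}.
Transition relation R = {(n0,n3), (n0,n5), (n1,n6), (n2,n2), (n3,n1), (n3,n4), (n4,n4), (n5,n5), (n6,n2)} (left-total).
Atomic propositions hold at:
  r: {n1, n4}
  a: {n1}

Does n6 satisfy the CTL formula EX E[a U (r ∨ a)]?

Sat(r ∨ a) = {n1, n4}
E[a U (r ∨ a)]: least fixpoint, start Z0 = Sat((r ∨ a)) = {n1, n4}, add states in Sat(a) with some successor in Z. Already a fixed point.
Sat(E[a U (r ∨ a)]) = {n1, n4}
Sat(EX E[a U (r ∨ a)]) = {s : some successor in {n1, n4}} = {n3, n4}
n6 ∉ Sat(EX E[a U (r ∨ a)]) = {n3, n4}, so the formula does not hold at n6.

No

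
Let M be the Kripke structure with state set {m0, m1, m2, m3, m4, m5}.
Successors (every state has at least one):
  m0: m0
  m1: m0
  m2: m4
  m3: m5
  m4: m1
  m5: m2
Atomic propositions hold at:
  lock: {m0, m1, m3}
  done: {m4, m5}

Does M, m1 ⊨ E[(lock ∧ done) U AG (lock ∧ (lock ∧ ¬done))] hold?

Yes

Sat(lock ∧ done) = ∅
Sat(¬done) = {m0, m1, m2, m3}
Sat(lock ∧ ¬done) = {m0, m1, m3}
Sat(lock ∧ (lock ∧ ¬done)) = {m0, m1, m3}
AG (lock ∧ (lock ∧ ¬done)): greatest fixpoint, start Z0 = {m0, m1, m3}, keep only states in Sat with every successor in Z. Z1 = {m0, m1}; fixed.
Sat(AG (lock ∧ (lock ∧ ¬done))) = {m0, m1}
E[(lock ∧ done) U AG (lock ∧ (lock ∧ ¬done))]: least fixpoint, start Z0 = Sat(AG (lock ∧ (lock ∧ ¬done))) = {m0, m1}, add states in Sat(lock ∧ done) with some successor in Z. Already a fixed point.
Sat(E[(lock ∧ done) U AG (lock ∧ (lock ∧ ¬done))]) = {m0, m1}
m1 ∈ Sat(E[(lock ∧ done) U AG (lock ∧ (lock ∧ ¬done))]) = {m0, m1}, so the formula holds at m1.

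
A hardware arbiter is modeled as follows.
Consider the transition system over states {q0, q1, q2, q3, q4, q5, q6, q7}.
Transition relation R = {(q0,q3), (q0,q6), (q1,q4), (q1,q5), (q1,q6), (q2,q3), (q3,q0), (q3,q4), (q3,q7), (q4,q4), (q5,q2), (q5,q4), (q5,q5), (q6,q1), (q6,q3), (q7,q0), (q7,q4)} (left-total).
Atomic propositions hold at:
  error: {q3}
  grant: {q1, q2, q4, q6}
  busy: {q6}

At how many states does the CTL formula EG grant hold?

EG grant: greatest fixpoint, start Z0 = {q1, q2, q4, q6}, keep only states in Sat with some successor in Z. Z1 = {q1, q4, q6}; fixed.
Sat(EG grant) = {q1, q4, q6}
|Sat(EG grant)| = |{q1, q4, q6}| = 3.

3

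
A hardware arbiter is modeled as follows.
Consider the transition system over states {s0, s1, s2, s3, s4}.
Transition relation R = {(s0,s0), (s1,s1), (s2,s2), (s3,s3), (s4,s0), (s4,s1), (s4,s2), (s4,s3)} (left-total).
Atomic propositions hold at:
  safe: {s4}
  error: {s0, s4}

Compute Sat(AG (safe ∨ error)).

{s0}

Sat(safe ∨ error) = {s0, s4}
AG (safe ∨ error): greatest fixpoint, start Z0 = {s0, s4}, keep only states in Sat with every successor in Z. Z1 = {s0}; fixed.
Sat(AG (safe ∨ error)) = {s0}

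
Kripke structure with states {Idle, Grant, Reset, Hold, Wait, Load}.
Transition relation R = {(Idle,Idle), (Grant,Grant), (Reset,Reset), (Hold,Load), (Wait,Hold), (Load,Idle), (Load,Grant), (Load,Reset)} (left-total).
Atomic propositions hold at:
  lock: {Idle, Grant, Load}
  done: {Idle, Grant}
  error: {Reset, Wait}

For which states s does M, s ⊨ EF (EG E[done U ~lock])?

Sat(~lock) = {Reset, Hold, Wait}
E[done U ~lock]: least fixpoint, start Z0 = Sat(~lock) = {Reset, Hold, Wait}, add states in Sat(done) with some successor in Z. Already a fixed point.
Sat(E[done U ~lock]) = {Reset, Hold, Wait}
EG E[done U ~lock]: greatest fixpoint, start Z0 = {Reset, Hold, Wait}, keep only states in Sat with some successor in Z. Z1 = {Reset, Wait}; Z2 = {Reset}; fixed.
Sat(EG E[done U ~lock]) = {Reset}
EF (EG E[done U ~lock]): least fixpoint, start Z0 = {Reset}, add states with some successor in Z. Z1 = {Reset, Load}; Z2 = {Reset, Hold, Load}; Z3 = {Reset, Hold, Wait, Load}; fixed.
Sat(EF (EG E[done U ~lock])) = {Reset, Hold, Wait, Load}

{Reset, Hold, Wait, Load}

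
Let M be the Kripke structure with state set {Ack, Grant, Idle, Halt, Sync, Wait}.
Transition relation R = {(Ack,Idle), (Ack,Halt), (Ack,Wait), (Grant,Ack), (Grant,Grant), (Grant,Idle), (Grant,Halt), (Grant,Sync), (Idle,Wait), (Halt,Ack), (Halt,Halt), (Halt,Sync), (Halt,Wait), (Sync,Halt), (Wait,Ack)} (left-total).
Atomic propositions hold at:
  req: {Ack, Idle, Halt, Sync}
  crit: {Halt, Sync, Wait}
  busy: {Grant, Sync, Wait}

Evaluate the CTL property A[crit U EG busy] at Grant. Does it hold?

Yes

EG busy: greatest fixpoint, start Z0 = {Grant, Sync, Wait}, keep only states in Sat with some successor in Z. Z1 = {Grant}; fixed.
Sat(EG busy) = {Grant}
A[crit U EG busy]: least fixpoint, start Z0 = Sat(EG busy) = {Grant}, add states in Sat(crit) with every successor in Z. Already a fixed point.
Sat(A[crit U EG busy]) = {Grant}
Grant ∈ Sat(A[crit U EG busy]) = {Grant}, so the formula holds at Grant.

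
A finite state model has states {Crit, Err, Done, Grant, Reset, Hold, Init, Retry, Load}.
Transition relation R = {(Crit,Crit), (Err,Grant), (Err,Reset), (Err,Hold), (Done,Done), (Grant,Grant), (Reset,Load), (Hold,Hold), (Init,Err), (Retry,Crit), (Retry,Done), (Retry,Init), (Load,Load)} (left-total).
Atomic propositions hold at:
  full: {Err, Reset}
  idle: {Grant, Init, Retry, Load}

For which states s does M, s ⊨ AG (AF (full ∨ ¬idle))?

Sat(¬idle) = {Crit, Err, Done, Reset, Hold}
Sat(full ∨ ¬idle) = {Crit, Err, Done, Reset, Hold}
AF (full ∨ ¬idle): least fixpoint, start Z0 = {Crit, Err, Done, Reset, Hold}, add states with every successor in Z. Z1 = {Crit, Err, Done, Reset, Hold, Init}; Z2 = {Crit, Err, Done, Reset, Hold, Init, Retry}; fixed.
Sat(AF (full ∨ ¬idle)) = {Crit, Err, Done, Reset, Hold, Init, Retry}
AG (AF (full ∨ ¬idle)): greatest fixpoint, start Z0 = {Crit, Err, Done, Reset, Hold, Init, Retry}, keep only states in Sat with every successor in Z. Z1 = {Crit, Done, Hold, Init, Retry}; Z2 = {Crit, Done, Hold, Retry}; Z3 = {Crit, Done, Hold}; fixed.
Sat(AG (AF (full ∨ ¬idle))) = {Crit, Done, Hold}

{Crit, Done, Hold}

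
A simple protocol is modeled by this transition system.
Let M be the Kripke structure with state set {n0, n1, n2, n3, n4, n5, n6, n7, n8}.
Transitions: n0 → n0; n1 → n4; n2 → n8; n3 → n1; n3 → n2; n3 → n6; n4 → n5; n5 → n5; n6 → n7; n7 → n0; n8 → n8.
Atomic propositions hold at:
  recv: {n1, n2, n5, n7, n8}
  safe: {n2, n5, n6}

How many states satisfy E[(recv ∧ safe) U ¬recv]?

Sat(recv ∧ safe) = {n2, n5}
Sat(¬recv) = {n0, n3, n4, n6}
E[(recv ∧ safe) U ¬recv]: least fixpoint, start Z0 = Sat(¬recv) = {n0, n3, n4, n6}, add states in Sat(recv ∧ safe) with some successor in Z. Already a fixed point.
Sat(E[(recv ∧ safe) U ¬recv]) = {n0, n3, n4, n6}
|Sat(E[(recv ∧ safe) U ¬recv])| = |{n0, n3, n4, n6}| = 4.

4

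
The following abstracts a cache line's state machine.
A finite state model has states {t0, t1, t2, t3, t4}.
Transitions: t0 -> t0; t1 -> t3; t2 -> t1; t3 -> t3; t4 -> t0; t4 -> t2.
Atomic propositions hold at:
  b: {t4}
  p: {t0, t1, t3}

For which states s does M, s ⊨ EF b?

EF b: least fixpoint, start Z0 = {t4}, add states with some successor in Z. Already a fixed point.
Sat(EF b) = {t4}

{t4}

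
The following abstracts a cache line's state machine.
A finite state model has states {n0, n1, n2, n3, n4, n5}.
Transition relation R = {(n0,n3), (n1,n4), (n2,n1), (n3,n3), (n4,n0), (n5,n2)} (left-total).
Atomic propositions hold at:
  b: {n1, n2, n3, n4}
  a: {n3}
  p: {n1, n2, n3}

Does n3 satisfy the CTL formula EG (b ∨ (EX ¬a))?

Yes

Sat(¬a) = {n0, n1, n2, n4, n5}
Sat(EX ¬a) = {s : some successor in {n0, n1, n2, n4, n5}} = {n1, n2, n4, n5}
Sat(b ∨ (EX ¬a)) = {n1, n2, n3, n4, n5}
EG (b ∨ (EX ¬a)): greatest fixpoint, start Z0 = {n1, n2, n3, n4, n5}, keep only states in Sat with some successor in Z. Z1 = {n1, n2, n3, n5}; Z2 = {n2, n3, n5}; Z3 = {n3, n5}; Z4 = {n3}; fixed.
Sat(EG (b ∨ (EX ¬a))) = {n3}
n3 ∈ Sat(EG (b ∨ (EX ¬a))) = {n3}, so the formula holds at n3.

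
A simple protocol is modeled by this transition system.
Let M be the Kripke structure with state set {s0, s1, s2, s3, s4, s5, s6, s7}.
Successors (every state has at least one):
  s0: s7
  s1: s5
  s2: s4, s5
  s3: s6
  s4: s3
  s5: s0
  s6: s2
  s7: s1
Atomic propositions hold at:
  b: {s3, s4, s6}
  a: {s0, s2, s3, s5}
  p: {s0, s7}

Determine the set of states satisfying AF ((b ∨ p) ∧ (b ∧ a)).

Sat(b ∨ p) = {s0, s3, s4, s6, s7}
Sat(b ∧ a) = {s3}
Sat((b ∨ p) ∧ (b ∧ a)) = {s3}
AF ((b ∨ p) ∧ (b ∧ a)): least fixpoint, start Z0 = {s3}, add states with every successor in Z. Z1 = {s3, s4}; fixed.
Sat(AF ((b ∨ p) ∧ (b ∧ a))) = {s3, s4}

{s3, s4}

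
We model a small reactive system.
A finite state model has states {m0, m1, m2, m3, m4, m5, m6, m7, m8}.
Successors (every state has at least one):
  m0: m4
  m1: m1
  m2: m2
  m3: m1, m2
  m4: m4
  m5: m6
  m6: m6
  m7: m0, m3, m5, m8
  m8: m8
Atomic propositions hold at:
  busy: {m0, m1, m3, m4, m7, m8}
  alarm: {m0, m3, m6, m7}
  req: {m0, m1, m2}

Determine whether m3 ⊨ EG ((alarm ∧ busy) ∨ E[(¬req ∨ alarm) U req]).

Sat(alarm ∧ busy) = {m0, m3, m7}
Sat(¬req) = {m3, m4, m5, m6, m7, m8}
Sat(¬req ∨ alarm) = {m0, m3, m4, m5, m6, m7, m8}
E[(¬req ∨ alarm) U req]: least fixpoint, start Z0 = Sat(req) = {m0, m1, m2}, add states in Sat(¬req ∨ alarm) with some successor in Z. Z1 = {m0, m1, m2, m3, m7}; fixed.
Sat(E[(¬req ∨ alarm) U req]) = {m0, m1, m2, m3, m7}
Sat((alarm ∧ busy) ∨ E[(¬req ∨ alarm) U req]) = {m0, m1, m2, m3, m7}
EG ((alarm ∧ busy) ∨ E[(¬req ∨ alarm) U req]): greatest fixpoint, start Z0 = {m0, m1, m2, m3, m7}, keep only states in Sat with some successor in Z. Z1 = {m1, m2, m3, m7}; fixed.
Sat(EG ((alarm ∧ busy) ∨ E[(¬req ∨ alarm) U req])) = {m1, m2, m3, m7}
m3 ∈ Sat(EG ((alarm ∧ busy) ∨ E[(¬req ∨ alarm) U req])) = {m1, m2, m3, m7}, so the formula holds at m3.

Yes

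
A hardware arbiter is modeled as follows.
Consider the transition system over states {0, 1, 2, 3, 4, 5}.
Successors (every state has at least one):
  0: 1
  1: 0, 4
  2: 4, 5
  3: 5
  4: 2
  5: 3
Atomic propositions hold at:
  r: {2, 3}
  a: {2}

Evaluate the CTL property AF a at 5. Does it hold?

AF a: least fixpoint, start Z0 = {2}, add states with every successor in Z. Z1 = {2, 4}; fixed.
Sat(AF a) = {2, 4}
5 ∉ Sat(AF a) = {2, 4}, so the formula does not hold at 5.

No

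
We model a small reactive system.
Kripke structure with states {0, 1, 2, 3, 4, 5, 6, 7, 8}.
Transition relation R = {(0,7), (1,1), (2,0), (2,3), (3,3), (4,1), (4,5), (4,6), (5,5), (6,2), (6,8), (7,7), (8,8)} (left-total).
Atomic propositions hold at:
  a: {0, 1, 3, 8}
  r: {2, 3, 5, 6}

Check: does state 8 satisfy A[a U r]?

A[a U r]: least fixpoint, start Z0 = Sat(r) = {2, 3, 5, 6}, add states in Sat(a) with every successor in Z. Already a fixed point.
Sat(A[a U r]) = {2, 3, 5, 6}
8 ∉ Sat(A[a U r]) = {2, 3, 5, 6}, so the formula does not hold at 8.

No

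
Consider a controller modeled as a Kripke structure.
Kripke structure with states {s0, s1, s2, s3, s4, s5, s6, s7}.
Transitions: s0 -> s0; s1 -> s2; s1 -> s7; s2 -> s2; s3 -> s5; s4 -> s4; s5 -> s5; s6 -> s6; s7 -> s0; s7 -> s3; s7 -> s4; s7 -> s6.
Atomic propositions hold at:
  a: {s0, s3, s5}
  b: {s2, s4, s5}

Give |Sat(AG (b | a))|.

Sat(b | a) = {s0, s2, s3, s4, s5}
AG (b | a): greatest fixpoint, start Z0 = {s0, s2, s3, s4, s5}, keep only states in Sat with every successor in Z. Already a fixed point.
Sat(AG (b | a)) = {s0, s2, s3, s4, s5}
|Sat(AG (b | a))| = |{s0, s2, s3, s4, s5}| = 5.

5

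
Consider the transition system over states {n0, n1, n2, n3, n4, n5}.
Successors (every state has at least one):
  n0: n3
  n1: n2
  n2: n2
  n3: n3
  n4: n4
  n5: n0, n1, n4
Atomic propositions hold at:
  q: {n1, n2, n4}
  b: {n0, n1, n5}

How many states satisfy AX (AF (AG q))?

3

AG q: greatest fixpoint, start Z0 = {n1, n2, n4}, keep only states in Sat with every successor in Z. Already a fixed point.
Sat(AG q) = {n1, n2, n4}
AF (AG q): least fixpoint, start Z0 = {n1, n2, n4}, add states with every successor in Z. Already a fixed point.
Sat(AF (AG q)) = {n1, n2, n4}
Sat(AX (AF (AG q))) = {s : every successor in {n1, n2, n4}} = {n1, n2, n4}
|Sat(AX (AF (AG q)))| = |{n1, n2, n4}| = 3.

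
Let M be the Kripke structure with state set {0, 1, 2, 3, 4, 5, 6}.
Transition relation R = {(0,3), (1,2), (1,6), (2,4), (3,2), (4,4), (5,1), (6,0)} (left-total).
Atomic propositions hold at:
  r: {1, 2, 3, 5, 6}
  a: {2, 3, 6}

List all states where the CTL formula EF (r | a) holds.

Sat(r | a) = {1, 2, 3, 5, 6}
EF (r | a): least fixpoint, start Z0 = {1, 2, 3, 5, 6}, add states with some successor in Z. Z1 = {0, 1, 2, 3, 5, 6}; fixed.
Sat(EF (r | a)) = {0, 1, 2, 3, 5, 6}

{0, 1, 2, 3, 5, 6}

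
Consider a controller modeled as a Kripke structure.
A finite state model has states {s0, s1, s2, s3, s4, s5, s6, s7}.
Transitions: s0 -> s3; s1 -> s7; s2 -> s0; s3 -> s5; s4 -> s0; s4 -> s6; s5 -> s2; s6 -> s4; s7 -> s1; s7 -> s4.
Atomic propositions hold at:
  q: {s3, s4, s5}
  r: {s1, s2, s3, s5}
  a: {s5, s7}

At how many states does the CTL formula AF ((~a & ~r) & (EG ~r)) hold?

Sat(~a) = {s0, s1, s2, s3, s4, s6}
Sat(~r) = {s0, s4, s6, s7}
Sat(~a & ~r) = {s0, s4, s6}
EG ~r: greatest fixpoint, start Z0 = {s0, s4, s6, s7}, keep only states in Sat with some successor in Z. Z1 = {s4, s6, s7}; fixed.
Sat(EG ~r) = {s4, s6, s7}
Sat((~a & ~r) & (EG ~r)) = {s4, s6}
AF ((~a & ~r) & (EG ~r)): least fixpoint, start Z0 = {s4, s6}, add states with every successor in Z. Already a fixed point.
Sat(AF ((~a & ~r) & (EG ~r))) = {s4, s6}
|Sat(AF ((~a & ~r) & (EG ~r)))| = |{s4, s6}| = 2.

2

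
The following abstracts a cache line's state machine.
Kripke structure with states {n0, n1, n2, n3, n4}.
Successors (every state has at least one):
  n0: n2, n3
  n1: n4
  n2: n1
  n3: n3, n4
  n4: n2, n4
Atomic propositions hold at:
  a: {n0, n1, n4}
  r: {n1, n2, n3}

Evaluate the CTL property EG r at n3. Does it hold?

EG r: greatest fixpoint, start Z0 = {n1, n2, n3}, keep only states in Sat with some successor in Z. Z1 = {n2, n3}; Z2 = {n3}; fixed.
Sat(EG r) = {n3}
n3 ∈ Sat(EG r) = {n3}, so the formula holds at n3.

Yes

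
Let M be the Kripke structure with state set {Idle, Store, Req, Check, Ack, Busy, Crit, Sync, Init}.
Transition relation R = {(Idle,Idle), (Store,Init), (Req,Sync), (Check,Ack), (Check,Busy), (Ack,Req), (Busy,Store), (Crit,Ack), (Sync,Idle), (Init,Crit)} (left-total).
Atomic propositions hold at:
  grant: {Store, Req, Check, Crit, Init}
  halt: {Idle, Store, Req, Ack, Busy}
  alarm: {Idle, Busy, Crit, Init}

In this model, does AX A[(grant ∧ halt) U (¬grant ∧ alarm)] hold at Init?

Sat(grant ∧ halt) = {Store, Req}
Sat(¬grant) = {Idle, Ack, Busy, Sync}
Sat(¬grant ∧ alarm) = {Idle, Busy}
A[(grant ∧ halt) U (¬grant ∧ alarm)]: least fixpoint, start Z0 = Sat((¬grant ∧ alarm)) = {Idle, Busy}, add states in Sat(grant ∧ halt) with every successor in Z. Already a fixed point.
Sat(A[(grant ∧ halt) U (¬grant ∧ alarm)]) = {Idle, Busy}
Sat(AX A[(grant ∧ halt) U (¬grant ∧ alarm)]) = {s : every successor in {Idle, Busy}} = {Idle, Sync}
Init ∉ Sat(AX A[(grant ∧ halt) U (¬grant ∧ alarm)]) = {Idle, Sync}, so the formula does not hold at Init.

No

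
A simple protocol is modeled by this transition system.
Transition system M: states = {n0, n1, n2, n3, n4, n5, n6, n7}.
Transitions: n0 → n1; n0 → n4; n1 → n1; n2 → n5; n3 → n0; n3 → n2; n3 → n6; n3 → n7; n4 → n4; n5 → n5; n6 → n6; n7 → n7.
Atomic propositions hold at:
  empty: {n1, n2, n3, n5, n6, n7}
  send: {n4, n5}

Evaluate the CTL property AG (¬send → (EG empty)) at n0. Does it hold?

Sat(¬send) = {n0, n1, n2, n3, n6, n7}
EG empty: greatest fixpoint, start Z0 = {n1, n2, n3, n5, n6, n7}, keep only states in Sat with some successor in Z. Already a fixed point.
Sat(EG empty) = {n1, n2, n3, n5, n6, n7}
Sat(¬send → (EG empty)) = {n1, n2, n3, n4, n5, n6, n7}
AG (¬send → (EG empty)): greatest fixpoint, start Z0 = {n1, n2, n3, n4, n5, n6, n7}, keep only states in Sat with every successor in Z. Z1 = {n1, n2, n4, n5, n6, n7}; fixed.
Sat(AG (¬send → (EG empty))) = {n1, n2, n4, n5, n6, n7}
n0 ∉ Sat(AG (¬send → (EG empty))) = {n1, n2, n4, n5, n6, n7}, so the formula does not hold at n0.

No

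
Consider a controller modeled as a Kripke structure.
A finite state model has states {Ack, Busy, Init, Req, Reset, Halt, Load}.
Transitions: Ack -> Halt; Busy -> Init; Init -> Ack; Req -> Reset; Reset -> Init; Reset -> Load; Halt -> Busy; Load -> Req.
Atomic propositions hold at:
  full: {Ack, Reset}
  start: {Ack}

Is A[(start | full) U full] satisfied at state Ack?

Sat(start | full) = {Ack, Reset}
A[(start | full) U full]: least fixpoint, start Z0 = Sat(full) = {Ack, Reset}, add states in Sat(start | full) with every successor in Z. Already a fixed point.
Sat(A[(start | full) U full]) = {Ack, Reset}
Ack ∈ Sat(A[(start | full) U full]) = {Ack, Reset}, so the formula holds at Ack.

Yes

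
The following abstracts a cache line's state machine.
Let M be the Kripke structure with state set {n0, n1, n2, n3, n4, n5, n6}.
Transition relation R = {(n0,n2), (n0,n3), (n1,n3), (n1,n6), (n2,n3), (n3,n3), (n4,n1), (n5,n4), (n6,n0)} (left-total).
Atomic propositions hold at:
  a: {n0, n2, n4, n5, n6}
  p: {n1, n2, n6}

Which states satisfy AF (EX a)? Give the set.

{n0, n1, n4, n5, n6}

Sat(EX a) = {s : some successor in {n0, n2, n4, n5, n6}} = {n0, n1, n5, n6}
AF (EX a): least fixpoint, start Z0 = {n0, n1, n5, n6}, add states with every successor in Z. Z1 = {n0, n1, n4, n5, n6}; fixed.
Sat(AF (EX a)) = {n0, n1, n4, n5, n6}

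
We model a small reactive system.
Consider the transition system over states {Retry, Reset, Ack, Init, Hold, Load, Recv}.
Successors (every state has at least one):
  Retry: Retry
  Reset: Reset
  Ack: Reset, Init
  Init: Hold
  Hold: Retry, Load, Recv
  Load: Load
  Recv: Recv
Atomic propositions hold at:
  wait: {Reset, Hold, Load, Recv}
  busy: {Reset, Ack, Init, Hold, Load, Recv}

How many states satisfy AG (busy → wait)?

5

Sat(busy → wait) = {Retry, Reset, Hold, Load, Recv}
AG (busy → wait): greatest fixpoint, start Z0 = {Retry, Reset, Hold, Load, Recv}, keep only states in Sat with every successor in Z. Already a fixed point.
Sat(AG (busy → wait)) = {Retry, Reset, Hold, Load, Recv}
|Sat(AG (busy → wait))| = |{Retry, Reset, Hold, Load, Recv}| = 5.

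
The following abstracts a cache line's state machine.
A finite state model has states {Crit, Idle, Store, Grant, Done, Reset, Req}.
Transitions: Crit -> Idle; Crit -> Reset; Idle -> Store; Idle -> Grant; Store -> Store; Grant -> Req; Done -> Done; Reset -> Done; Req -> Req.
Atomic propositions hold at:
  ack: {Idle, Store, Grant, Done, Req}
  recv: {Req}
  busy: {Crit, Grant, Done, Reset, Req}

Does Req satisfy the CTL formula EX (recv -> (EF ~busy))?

Sat(~busy) = {Idle, Store}
EF ~busy: least fixpoint, start Z0 = {Idle, Store}, add states with some successor in Z. Z1 = {Crit, Idle, Store}; fixed.
Sat(EF ~busy) = {Crit, Idle, Store}
Sat(recv -> (EF ~busy)) = {Crit, Idle, Store, Grant, Done, Reset}
Sat(EX (recv -> (EF ~busy))) = {s : some successor in {Crit, Idle, Store, Grant, Done, Reset}} = {Crit, Idle, Store, Done, Reset}
Req ∉ Sat(EX (recv -> (EF ~busy))) = {Crit, Idle, Store, Done, Reset}, so the formula does not hold at Req.

No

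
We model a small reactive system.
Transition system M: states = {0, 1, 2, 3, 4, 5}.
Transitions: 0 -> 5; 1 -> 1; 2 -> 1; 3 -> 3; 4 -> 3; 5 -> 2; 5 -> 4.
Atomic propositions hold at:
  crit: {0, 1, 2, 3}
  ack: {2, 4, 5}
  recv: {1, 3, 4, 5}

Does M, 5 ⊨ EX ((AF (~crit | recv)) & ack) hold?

Yes

Sat(~crit) = {4, 5}
Sat(~crit | recv) = {1, 3, 4, 5}
AF (~crit | recv): least fixpoint, start Z0 = {1, 3, 4, 5}, add states with every successor in Z. Z1 = {0, 1, 2, 3, 4, 5}; fixed.
Sat(AF (~crit | recv)) = {0, 1, 2, 3, 4, 5}
Sat((AF (~crit | recv)) & ack) = {2, 4, 5}
Sat(EX ((AF (~crit | recv)) & ack)) = {s : some successor in {2, 4, 5}} = {0, 5}
5 ∈ Sat(EX ((AF (~crit | recv)) & ack)) = {0, 5}, so the formula holds at 5.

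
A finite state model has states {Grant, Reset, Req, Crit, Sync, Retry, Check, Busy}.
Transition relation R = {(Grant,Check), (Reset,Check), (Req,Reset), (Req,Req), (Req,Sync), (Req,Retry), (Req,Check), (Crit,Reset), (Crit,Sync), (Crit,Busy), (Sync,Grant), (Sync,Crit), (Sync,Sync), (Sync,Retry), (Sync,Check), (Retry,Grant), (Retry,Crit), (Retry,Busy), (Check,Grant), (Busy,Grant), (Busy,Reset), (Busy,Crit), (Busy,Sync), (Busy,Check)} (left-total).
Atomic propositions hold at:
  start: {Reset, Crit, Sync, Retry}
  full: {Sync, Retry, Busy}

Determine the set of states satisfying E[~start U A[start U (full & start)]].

Sat(~start) = {Grant, Req, Check, Busy}
Sat(full & start) = {Sync, Retry}
A[start U (full & start)]: least fixpoint, start Z0 = Sat((full & start)) = {Sync, Retry}, add states in Sat(start) with every successor in Z. Already a fixed point.
Sat(A[start U (full & start)]) = {Sync, Retry}
E[~start U A[start U (full & start)]]: least fixpoint, start Z0 = Sat(A[start U (full & start)]) = {Sync, Retry}, add states in Sat(~start) with some successor in Z. Z1 = {Req, Sync, Retry, Busy}; fixed.
Sat(E[~start U A[start U (full & start)]]) = {Req, Sync, Retry, Busy}

{Req, Sync, Retry, Busy}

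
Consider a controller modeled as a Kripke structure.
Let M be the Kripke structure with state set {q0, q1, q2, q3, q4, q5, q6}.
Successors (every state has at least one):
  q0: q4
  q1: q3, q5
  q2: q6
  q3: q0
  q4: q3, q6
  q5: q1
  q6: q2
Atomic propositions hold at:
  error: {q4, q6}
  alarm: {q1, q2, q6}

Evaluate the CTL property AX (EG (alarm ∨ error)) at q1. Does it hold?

No

Sat(alarm ∨ error) = {q1, q2, q4, q6}
EG (alarm ∨ error): greatest fixpoint, start Z0 = {q1, q2, q4, q6}, keep only states in Sat with some successor in Z. Z1 = {q2, q4, q6}; fixed.
Sat(EG (alarm ∨ error)) = {q2, q4, q6}
Sat(AX (EG (alarm ∨ error))) = {s : every successor in {q2, q4, q6}} = {q0, q2, q6}
q1 ∉ Sat(AX (EG (alarm ∨ error))) = {q0, q2, q6}, so the formula does not hold at q1.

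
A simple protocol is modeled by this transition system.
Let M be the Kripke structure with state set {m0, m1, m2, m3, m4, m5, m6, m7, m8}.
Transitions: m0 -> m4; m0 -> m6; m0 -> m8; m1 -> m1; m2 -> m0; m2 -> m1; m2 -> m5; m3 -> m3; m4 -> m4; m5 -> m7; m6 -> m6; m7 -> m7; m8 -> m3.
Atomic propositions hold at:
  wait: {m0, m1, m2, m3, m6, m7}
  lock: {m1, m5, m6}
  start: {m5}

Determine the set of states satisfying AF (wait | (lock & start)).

Sat(lock & start) = {m5}
Sat(wait | (lock & start)) = {m0, m1, m2, m3, m5, m6, m7}
AF (wait | (lock & start)): least fixpoint, start Z0 = {m0, m1, m2, m3, m5, m6, m7}, add states with every successor in Z. Z1 = {m0, m1, m2, m3, m5, m6, m7, m8}; fixed.
Sat(AF (wait | (lock & start))) = {m0, m1, m2, m3, m5, m6, m7, m8}

{m0, m1, m2, m3, m5, m6, m7, m8}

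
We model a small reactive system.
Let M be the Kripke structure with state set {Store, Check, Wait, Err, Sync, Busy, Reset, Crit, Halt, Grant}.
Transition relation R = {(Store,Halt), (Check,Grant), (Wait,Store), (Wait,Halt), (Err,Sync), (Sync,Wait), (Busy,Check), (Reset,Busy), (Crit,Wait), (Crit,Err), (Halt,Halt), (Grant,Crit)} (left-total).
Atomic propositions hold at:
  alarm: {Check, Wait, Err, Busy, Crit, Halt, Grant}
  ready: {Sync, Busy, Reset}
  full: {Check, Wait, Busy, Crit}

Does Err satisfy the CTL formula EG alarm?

EG alarm: greatest fixpoint, start Z0 = {Check, Wait, Err, Busy, Crit, Halt, Grant}, keep only states in Sat with some successor in Z. Z1 = {Check, Wait, Busy, Crit, Halt, Grant}; fixed.
Sat(EG alarm) = {Check, Wait, Busy, Crit, Halt, Grant}
Err ∉ Sat(EG alarm) = {Check, Wait, Busy, Crit, Halt, Grant}, so the formula does not hold at Err.

No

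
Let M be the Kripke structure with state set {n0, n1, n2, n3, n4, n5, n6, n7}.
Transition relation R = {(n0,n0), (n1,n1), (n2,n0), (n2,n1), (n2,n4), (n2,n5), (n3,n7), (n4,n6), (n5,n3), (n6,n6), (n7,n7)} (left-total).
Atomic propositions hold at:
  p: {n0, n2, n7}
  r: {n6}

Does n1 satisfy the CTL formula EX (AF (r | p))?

No

Sat(r | p) = {n0, n2, n6, n7}
AF (r | p): least fixpoint, start Z0 = {n0, n2, n6, n7}, add states with every successor in Z. Z1 = {n0, n2, n3, n4, n6, n7}; Z2 = {n0, n2, n3, n4, n5, n6, n7}; fixed.
Sat(AF (r | p)) = {n0, n2, n3, n4, n5, n6, n7}
Sat(EX (AF (r | p))) = {s : some successor in {n0, n2, n3, n4, n5, n6, n7}} = {n0, n2, n3, n4, n5, n6, n7}
n1 ∉ Sat(EX (AF (r | p))) = {n0, n2, n3, n4, n5, n6, n7}, so the formula does not hold at n1.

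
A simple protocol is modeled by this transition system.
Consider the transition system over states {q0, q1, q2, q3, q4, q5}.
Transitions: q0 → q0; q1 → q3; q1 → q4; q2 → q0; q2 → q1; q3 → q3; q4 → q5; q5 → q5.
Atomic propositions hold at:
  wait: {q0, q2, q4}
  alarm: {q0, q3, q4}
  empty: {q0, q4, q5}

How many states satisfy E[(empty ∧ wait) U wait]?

Sat(empty ∧ wait) = {q0, q4}
E[(empty ∧ wait) U wait]: least fixpoint, start Z0 = Sat(wait) = {q0, q2, q4}, add states in Sat(empty ∧ wait) with some successor in Z. Already a fixed point.
Sat(E[(empty ∧ wait) U wait]) = {q0, q2, q4}
|Sat(E[(empty ∧ wait) U wait])| = |{q0, q2, q4}| = 3.

3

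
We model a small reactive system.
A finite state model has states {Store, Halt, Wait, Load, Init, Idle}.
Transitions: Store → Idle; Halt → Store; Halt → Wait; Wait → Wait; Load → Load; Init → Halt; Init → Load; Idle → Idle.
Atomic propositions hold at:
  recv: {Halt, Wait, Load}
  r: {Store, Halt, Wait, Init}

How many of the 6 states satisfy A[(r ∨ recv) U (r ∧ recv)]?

2

Sat(r ∨ recv) = {Store, Halt, Wait, Load, Init}
Sat(r ∧ recv) = {Halt, Wait}
A[(r ∨ recv) U (r ∧ recv)]: least fixpoint, start Z0 = Sat((r ∧ recv)) = {Halt, Wait}, add states in Sat(r ∨ recv) with every successor in Z. Already a fixed point.
Sat(A[(r ∨ recv) U (r ∧ recv)]) = {Halt, Wait}
|Sat(A[(r ∨ recv) U (r ∧ recv)])| = |{Halt, Wait}| = 2.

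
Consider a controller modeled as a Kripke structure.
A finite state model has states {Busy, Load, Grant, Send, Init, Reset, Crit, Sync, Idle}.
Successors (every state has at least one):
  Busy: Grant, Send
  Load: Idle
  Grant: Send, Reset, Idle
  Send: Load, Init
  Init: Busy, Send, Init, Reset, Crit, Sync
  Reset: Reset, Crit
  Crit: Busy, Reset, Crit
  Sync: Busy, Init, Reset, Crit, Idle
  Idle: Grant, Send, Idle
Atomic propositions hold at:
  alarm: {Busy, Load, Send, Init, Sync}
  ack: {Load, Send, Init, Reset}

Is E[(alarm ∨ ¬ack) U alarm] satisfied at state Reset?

No

Sat(¬ack) = {Busy, Grant, Crit, Sync, Idle}
Sat(alarm ∨ ¬ack) = {Busy, Load, Grant, Send, Init, Crit, Sync, Idle}
E[(alarm ∨ ¬ack) U alarm]: least fixpoint, start Z0 = Sat(alarm) = {Busy, Load, Send, Init, Sync}, add states in Sat(alarm ∨ ¬ack) with some successor in Z. Z1 = {Busy, Load, Grant, Send, Init, Crit, Sync, Idle}; fixed.
Sat(E[(alarm ∨ ¬ack) U alarm]) = {Busy, Load, Grant, Send, Init, Crit, Sync, Idle}
Reset ∉ Sat(E[(alarm ∨ ¬ack) U alarm]) = {Busy, Load, Grant, Send, Init, Crit, Sync, Idle}, so the formula does not hold at Reset.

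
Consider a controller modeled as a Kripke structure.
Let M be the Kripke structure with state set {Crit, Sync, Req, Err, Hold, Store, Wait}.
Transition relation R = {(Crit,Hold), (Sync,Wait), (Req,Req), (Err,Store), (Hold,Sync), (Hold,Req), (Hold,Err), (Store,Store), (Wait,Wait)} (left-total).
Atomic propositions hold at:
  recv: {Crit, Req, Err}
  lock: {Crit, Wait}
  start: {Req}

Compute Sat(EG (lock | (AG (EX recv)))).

Sat(EX recv) = {s : some successor in {Crit, Req, Err}} = {Req, Hold}
AG (EX recv): greatest fixpoint, start Z0 = {Req, Hold}, keep only states in Sat with every successor in Z. Z1 = {Req}; fixed.
Sat(AG (EX recv)) = {Req}
Sat(lock | (AG (EX recv))) = {Crit, Req, Wait}
EG (lock | (AG (EX recv))): greatest fixpoint, start Z0 = {Crit, Req, Wait}, keep only states in Sat with some successor in Z. Z1 = {Req, Wait}; fixed.
Sat(EG (lock | (AG (EX recv)))) = {Req, Wait}

{Req, Wait}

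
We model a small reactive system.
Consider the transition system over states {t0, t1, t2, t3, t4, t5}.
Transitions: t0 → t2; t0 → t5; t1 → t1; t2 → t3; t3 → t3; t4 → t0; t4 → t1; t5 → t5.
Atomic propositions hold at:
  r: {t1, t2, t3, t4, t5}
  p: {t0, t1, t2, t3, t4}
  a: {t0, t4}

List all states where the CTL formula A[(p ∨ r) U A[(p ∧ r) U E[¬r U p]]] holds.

{t0, t1, t2, t3, t4}

Sat(p ∨ r) = {t0, t1, t2, t3, t4, t5}
Sat(p ∧ r) = {t1, t2, t3, t4}
Sat(¬r) = {t0}
E[¬r U p]: least fixpoint, start Z0 = Sat(p) = {t0, t1, t2, t3, t4}, add states in Sat(¬r) with some successor in Z. Already a fixed point.
Sat(E[¬r U p]) = {t0, t1, t2, t3, t4}
A[(p ∧ r) U E[¬r U p]]: least fixpoint, start Z0 = Sat(E[¬r U p]) = {t0, t1, t2, t3, t4}, add states in Sat(p ∧ r) with every successor in Z. Already a fixed point.
Sat(A[(p ∧ r) U E[¬r U p]]) = {t0, t1, t2, t3, t4}
A[(p ∨ r) U A[(p ∧ r) U E[¬r U p]]]: least fixpoint, start Z0 = Sat(A[(p ∧ r) U E[¬r U p]]) = {t0, t1, t2, t3, t4}, add states in Sat(p ∨ r) with every successor in Z. Already a fixed point.
Sat(A[(p ∨ r) U A[(p ∧ r) U E[¬r U p]]]) = {t0, t1, t2, t3, t4}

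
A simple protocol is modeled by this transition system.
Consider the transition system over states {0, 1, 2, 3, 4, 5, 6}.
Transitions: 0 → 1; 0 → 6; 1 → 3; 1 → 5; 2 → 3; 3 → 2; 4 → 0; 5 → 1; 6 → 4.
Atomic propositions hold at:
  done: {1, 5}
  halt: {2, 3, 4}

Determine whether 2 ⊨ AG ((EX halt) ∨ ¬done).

Sat(EX halt) = {s : some successor in {2, 3, 4}} = {1, 2, 3, 6}
Sat(¬done) = {0, 2, 3, 4, 6}
Sat((EX halt) ∨ ¬done) = {0, 1, 2, 3, 4, 6}
AG ((EX halt) ∨ ¬done): greatest fixpoint, start Z0 = {0, 1, 2, 3, 4, 6}, keep only states in Sat with every successor in Z. Z1 = {0, 2, 3, 4, 6}; Z2 = {2, 3, 4, 6}; Z3 = {2, 3, 6}; Z4 = {2, 3}; fixed.
Sat(AG ((EX halt) ∨ ¬done)) = {2, 3}
2 ∈ Sat(AG ((EX halt) ∨ ¬done)) = {2, 3}, so the formula holds at 2.

Yes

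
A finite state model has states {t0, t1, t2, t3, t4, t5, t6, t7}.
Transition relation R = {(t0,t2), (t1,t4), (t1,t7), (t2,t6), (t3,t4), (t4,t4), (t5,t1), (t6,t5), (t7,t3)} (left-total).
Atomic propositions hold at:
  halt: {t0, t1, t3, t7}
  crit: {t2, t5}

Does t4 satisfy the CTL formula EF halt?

No

EF halt: least fixpoint, start Z0 = {t0, t1, t3, t7}, add states with some successor in Z. Z1 = {t0, t1, t3, t5, t7}; Z2 = {t0, t1, t3, t5, t6, t7}; Z3 = {t0, t1, t2, t3, t5, t6, t7}; fixed.
Sat(EF halt) = {t0, t1, t2, t3, t5, t6, t7}
t4 ∉ Sat(EF halt) = {t0, t1, t2, t3, t5, t6, t7}, so the formula does not hold at t4.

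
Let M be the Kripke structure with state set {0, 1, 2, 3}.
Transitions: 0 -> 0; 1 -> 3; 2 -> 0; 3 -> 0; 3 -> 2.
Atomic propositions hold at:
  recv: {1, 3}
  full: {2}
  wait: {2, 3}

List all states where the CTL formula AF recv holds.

{1, 3}

AF recv: least fixpoint, start Z0 = {1, 3}, add states with every successor in Z. Already a fixed point.
Sat(AF recv) = {1, 3}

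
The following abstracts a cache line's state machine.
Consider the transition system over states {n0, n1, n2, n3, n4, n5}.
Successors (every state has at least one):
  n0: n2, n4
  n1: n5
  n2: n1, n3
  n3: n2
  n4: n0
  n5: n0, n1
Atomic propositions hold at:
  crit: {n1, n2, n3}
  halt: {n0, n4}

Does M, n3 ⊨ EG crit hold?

EG crit: greatest fixpoint, start Z0 = {n1, n2, n3}, keep only states in Sat with some successor in Z. Z1 = {n2, n3}; fixed.
Sat(EG crit) = {n2, n3}
n3 ∈ Sat(EG crit) = {n2, n3}, so the formula holds at n3.

Yes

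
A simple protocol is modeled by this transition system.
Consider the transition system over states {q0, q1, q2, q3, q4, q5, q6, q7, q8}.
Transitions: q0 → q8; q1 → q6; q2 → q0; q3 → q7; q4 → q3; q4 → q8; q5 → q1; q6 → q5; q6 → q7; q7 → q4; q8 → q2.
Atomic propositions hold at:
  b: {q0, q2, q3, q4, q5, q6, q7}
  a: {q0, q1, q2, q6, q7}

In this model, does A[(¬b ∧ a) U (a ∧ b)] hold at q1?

Sat(¬b) = {q1, q8}
Sat(¬b ∧ a) = {q1}
Sat(a ∧ b) = {q0, q2, q6, q7}
A[(¬b ∧ a) U (a ∧ b)]: least fixpoint, start Z0 = Sat((a ∧ b)) = {q0, q2, q6, q7}, add states in Sat(¬b ∧ a) with every successor in Z. Z1 = {q0, q1, q2, q6, q7}; fixed.
Sat(A[(¬b ∧ a) U (a ∧ b)]) = {q0, q1, q2, q6, q7}
q1 ∈ Sat(A[(¬b ∧ a) U (a ∧ b)]) = {q0, q1, q2, q6, q7}, so the formula holds at q1.

Yes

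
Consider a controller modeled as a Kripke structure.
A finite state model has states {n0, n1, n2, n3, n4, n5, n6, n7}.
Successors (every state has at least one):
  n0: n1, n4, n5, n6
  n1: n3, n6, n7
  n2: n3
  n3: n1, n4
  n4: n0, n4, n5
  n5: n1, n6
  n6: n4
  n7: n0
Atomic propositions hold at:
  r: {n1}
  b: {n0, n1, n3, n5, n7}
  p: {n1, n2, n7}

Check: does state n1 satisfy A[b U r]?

A[b U r]: least fixpoint, start Z0 = Sat(r) = {n1}, add states in Sat(b) with every successor in Z. Already a fixed point.
Sat(A[b U r]) = {n1}
n1 ∈ Sat(A[b U r]) = {n1}, so the formula holds at n1.

Yes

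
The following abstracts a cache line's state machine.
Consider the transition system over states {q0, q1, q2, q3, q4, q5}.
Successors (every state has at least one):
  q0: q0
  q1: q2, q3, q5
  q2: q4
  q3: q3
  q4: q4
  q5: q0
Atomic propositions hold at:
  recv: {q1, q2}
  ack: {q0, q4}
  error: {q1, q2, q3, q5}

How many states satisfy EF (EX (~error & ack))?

5

Sat(~error) = {q0, q4}
Sat(~error & ack) = {q0, q4}
Sat(EX (~error & ack)) = {s : some successor in {q0, q4}} = {q0, q2, q4, q5}
EF (EX (~error & ack)): least fixpoint, start Z0 = {q0, q2, q4, q5}, add states with some successor in Z. Z1 = {q0, q1, q2, q4, q5}; fixed.
Sat(EF (EX (~error & ack))) = {q0, q1, q2, q4, q5}
|Sat(EF (EX (~error & ack)))| = |{q0, q1, q2, q4, q5}| = 5.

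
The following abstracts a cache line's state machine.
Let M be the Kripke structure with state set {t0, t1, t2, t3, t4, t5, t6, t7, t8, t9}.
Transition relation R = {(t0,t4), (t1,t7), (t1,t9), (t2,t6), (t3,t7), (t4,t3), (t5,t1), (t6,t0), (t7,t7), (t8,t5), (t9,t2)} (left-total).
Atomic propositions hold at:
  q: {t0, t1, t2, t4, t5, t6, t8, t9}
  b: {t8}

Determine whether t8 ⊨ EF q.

EF q: least fixpoint, start Z0 = {t0, t1, t2, t4, t5, t6, t8, t9}, add states with some successor in Z. Already a fixed point.
Sat(EF q) = {t0, t1, t2, t4, t5, t6, t8, t9}
t8 ∈ Sat(EF q) = {t0, t1, t2, t4, t5, t6, t8, t9}, so the formula holds at t8.

Yes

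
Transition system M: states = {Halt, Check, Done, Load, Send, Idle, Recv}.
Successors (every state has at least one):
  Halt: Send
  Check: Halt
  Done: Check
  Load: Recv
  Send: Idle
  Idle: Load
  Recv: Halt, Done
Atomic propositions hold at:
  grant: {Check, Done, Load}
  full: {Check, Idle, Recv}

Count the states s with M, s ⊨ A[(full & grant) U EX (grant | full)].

Sat(full & grant) = {Check}
Sat(grant | full) = {Check, Done, Load, Idle, Recv}
Sat(EX (grant | full)) = {s : some successor in {Check, Done, Load, Idle, Recv}} = {Done, Load, Send, Idle, Recv}
A[(full & grant) U EX (grant | full)]: least fixpoint, start Z0 = Sat(EX (grant | full)) = {Done, Load, Send, Idle, Recv}, add states in Sat(full & grant) with every successor in Z. Already a fixed point.
Sat(A[(full & grant) U EX (grant | full)]) = {Done, Load, Send, Idle, Recv}
|Sat(A[(full & grant) U EX (grant | full)])| = |{Done, Load, Send, Idle, Recv}| = 5.

5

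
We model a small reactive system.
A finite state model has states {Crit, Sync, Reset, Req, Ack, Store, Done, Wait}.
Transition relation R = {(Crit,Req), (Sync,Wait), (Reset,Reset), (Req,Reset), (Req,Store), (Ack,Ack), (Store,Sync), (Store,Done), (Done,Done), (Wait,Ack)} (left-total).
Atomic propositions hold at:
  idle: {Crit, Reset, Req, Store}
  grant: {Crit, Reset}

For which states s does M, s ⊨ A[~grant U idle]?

{Crit, Reset, Req, Store}

Sat(~grant) = {Sync, Req, Ack, Store, Done, Wait}
A[~grant U idle]: least fixpoint, start Z0 = Sat(idle) = {Crit, Reset, Req, Store}, add states in Sat(~grant) with every successor in Z. Already a fixed point.
Sat(A[~grant U idle]) = {Crit, Reset, Req, Store}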